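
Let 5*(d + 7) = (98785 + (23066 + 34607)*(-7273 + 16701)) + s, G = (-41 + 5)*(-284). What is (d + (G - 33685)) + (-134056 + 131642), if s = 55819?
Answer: 543766238/5 ≈ 1.0875e+8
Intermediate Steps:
G = 10224 (G = -36*(-284) = 10224)
d = 543895613/5 (d = -7 + ((98785 + (23066 + 34607)*(-7273 + 16701)) + 55819)/5 = -7 + ((98785 + 57673*9428) + 55819)/5 = -7 + ((98785 + 543741044) + 55819)/5 = -7 + (543839829 + 55819)/5 = -7 + (⅕)*543895648 = -7 + 543895648/5 = 543895613/5 ≈ 1.0878e+8)
(d + (G - 33685)) + (-134056 + 131642) = (543895613/5 + (10224 - 33685)) + (-134056 + 131642) = (543895613/5 - 23461) - 2414 = 543778308/5 - 2414 = 543766238/5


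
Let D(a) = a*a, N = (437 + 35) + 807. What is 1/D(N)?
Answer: 1/1635841 ≈ 6.1131e-7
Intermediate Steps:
N = 1279 (N = 472 + 807 = 1279)
D(a) = a²
1/D(N) = 1/(1279²) = 1/1635841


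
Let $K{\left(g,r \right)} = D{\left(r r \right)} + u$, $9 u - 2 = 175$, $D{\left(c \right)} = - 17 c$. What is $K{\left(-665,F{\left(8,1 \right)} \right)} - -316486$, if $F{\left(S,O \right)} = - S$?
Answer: $\frac{946253}{3} \approx 3.1542 \cdot 10^{5}$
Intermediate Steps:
$u = \frac{59}{3}$ ($u = \frac{2}{9} + \frac{1}{9} \cdot 175 = \frac{2}{9} + \frac{175}{9} = \frac{59}{3} \approx 19.667$)
$K{\left(g,r \right)} = \frac{59}{3} - 17 r^{2}$ ($K{\left(g,r \right)} = - 17 r r + \frac{59}{3} = - 17 r^{2} + \frac{59}{3} = \frac{59}{3} - 17 r^{2}$)
$K{\left(-665,F{\left(8,1 \right)} \right)} - -316486 = \left(\frac{59}{3} - 17 \left(\left(-1\right) 8\right)^{2}\right) - -316486 = \left(\frac{59}{3} - 17 \left(-8\right)^{2}\right) + 316486 = \left(\frac{59}{3} - 1088\right) + 316486 = - \frac{3205}{3} + 316486 = \frac{946253}{3}$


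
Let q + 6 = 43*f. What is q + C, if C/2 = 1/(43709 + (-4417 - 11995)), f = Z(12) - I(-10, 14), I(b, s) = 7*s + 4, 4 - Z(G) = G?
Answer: -129278590/27297 ≈ -4736.0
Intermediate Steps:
Z(G) = 4 - G
I(b, s) = 4 + 7*s
f = -110 (f = (4 - 1*12) - (4 + 7*14) = (4 - 12) - (4 + 98) = -8 - 1*102 = -8 - 102 = -110)
q = -4736 (q = -6 + 43*(-110) = -6 - 4730 = -4736)
C = 2/27297 (C = 2/(43709 + (-4417 - 11995)) = 2/(43709 - 16412) = 2/27297 ≈ 7.3268e-5)
q + C = -4736 + 2/27297 = -129278590/27297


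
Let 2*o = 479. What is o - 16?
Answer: 447/2 ≈ 223.50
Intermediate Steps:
o = 479/2 (o = (½)*479 = 479/2 ≈ 239.50)
o - 16 = 479/2 - 16 = 447/2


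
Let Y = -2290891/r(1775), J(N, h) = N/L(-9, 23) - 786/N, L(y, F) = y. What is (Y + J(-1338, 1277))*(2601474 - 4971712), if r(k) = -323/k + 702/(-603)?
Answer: -432049739680732500808/107100879 ≈ -4.0340e+12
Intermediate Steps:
r(k) = -78/67 - 323/k (r(k) = -323/k + 702*(-1/603) = -323/k - 78/67 = -78/67 - 323/k)
J(N, h) = -786/N - N/9 (J(N, h) = N/(-9) - 786/N = N*(-⅑) - 786/N = -N/9 - 786/N = -786/N - N/9)
Y = 272444212175/160091 (Y = -2290891/(-78/67 - 323/1775) = -2290891/(-160091/118925) = -2290891*(-118925/160091) = 272444212175/160091 ≈ 1.7018e+6)
(Y + J(-1338, 1277))*(2601474 - 4971712) = (272444212175/160091 + (-786/(-1338) - ⅑*(-1338)))*(2601474 - 4971712) = (272444212175/160091 + (-786*(-1/1338) + 446/3))*(-2370238) = (272444212175/160091 + (131/223 + 446/3))*(-2370238) = (272444212175/160091 + 99851/669)*(-2370238) = (182281163191516/107100879)*(-2370238) = -432049739680732500808/107100879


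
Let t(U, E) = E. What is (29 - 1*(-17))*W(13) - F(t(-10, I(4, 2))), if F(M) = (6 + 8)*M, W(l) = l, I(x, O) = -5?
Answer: 668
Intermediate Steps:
F(M) = 14*M
(29 - 1*(-17))*W(13) - F(t(-10, I(4, 2))) = (29 - 1*(-17))*13 - 14*(-5) = (29 + 17)*13 - 1*(-70) = 46*13 + 70 = 598 + 70 = 668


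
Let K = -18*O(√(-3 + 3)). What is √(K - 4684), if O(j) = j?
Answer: 2*I*√1171 ≈ 68.44*I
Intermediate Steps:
K = 0 (K = -18*√(-3 + 3) = -18*√0 = -18*0 = 0)
√(K - 4684) = √(0 - 4684) = √(-4684) = 2*I*√1171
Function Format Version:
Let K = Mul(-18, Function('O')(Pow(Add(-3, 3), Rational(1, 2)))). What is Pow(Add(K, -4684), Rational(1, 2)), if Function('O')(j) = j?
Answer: Mul(2, I, Pow(1171, Rational(1, 2))) ≈ Mul(68.440, I)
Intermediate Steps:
K = 0 (K = Mul(-18, Pow(Add(-3, 3), Rational(1, 2))) = Mul(-18, Pow(0, Rational(1, 2))) = Mul(-18, 0) = 0)
Pow(Add(K, -4684), Rational(1, 2)) = Pow(Add(0, -4684), Rational(1, 2)) = Pow(-4684, Rational(1, 2)) = Mul(2, I, Pow(1171, Rational(1, 2)))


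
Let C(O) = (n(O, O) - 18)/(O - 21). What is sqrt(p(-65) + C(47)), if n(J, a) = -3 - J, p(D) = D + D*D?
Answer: sqrt(702598)/13 ≈ 64.478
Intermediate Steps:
p(D) = D + D**2
C(O) = (-21 - O)/(-21 + O) (C(O) = ((-3 - O) - 18)/(O - 21) = (-21 - O)/(-21 + O))
sqrt(p(-65) + C(47)) = sqrt(-65*(1 - 65) + (-21 - 1*47)/(-21 + 47)) = sqrt(-65*(-64) + (-21 - 47)/26) = sqrt(4160 + (1/26)*(-68)) = sqrt(4160 - 34/13) = sqrt(54046/13) = sqrt(702598)/13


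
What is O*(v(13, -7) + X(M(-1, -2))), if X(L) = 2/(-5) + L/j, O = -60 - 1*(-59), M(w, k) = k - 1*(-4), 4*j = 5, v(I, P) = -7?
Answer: 29/5 ≈ 5.8000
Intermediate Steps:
j = 5/4 (j = (¼)*5 = 5/4 ≈ 1.2500)
M(w, k) = 4 + k (M(w, k) = k + 4 = 4 + k)
O = -1 (O = -60 + 59 = -1)
X(L) = -⅖ + 4*L/5 (X(L) = 2/(-5) + L/(5/4) = 2*(-⅕) + L*(⅘) = -⅖ + 4*L/5)
O*(v(13, -7) + X(M(-1, -2))) = -(-7 + (-⅖ + 4*(4 - 2)/5)) = -(-7 + (-⅖ + (⅘)*2)) = -(-7 + (-⅖ + 8/5)) = -(-7 + 6/5) = -1*(-29/5) = 29/5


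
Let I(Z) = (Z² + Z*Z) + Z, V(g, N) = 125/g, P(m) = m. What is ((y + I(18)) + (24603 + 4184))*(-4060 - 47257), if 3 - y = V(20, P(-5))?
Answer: -6045091283/4 ≈ -1.5113e+9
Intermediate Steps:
y = -13/4 (y = 3 - 125/20 = 3 - 1*25/4 = 3 - 25/4 = -13/4 ≈ -3.2500)
I(Z) = Z + 2*Z² (I(Z) = (Z² + Z²) + Z = 2*Z² + Z = Z + 2*Z²)
((y + I(18)) + (24603 + 4184))*(-4060 - 47257) = ((-13/4 + 18*(1 + 2*18)) + (24603 + 4184))*(-4060 - 47257) = ((-13/4 + 18*(1 + 36)) + 28787)*(-51317) = ((-13/4 + 18*37) + 28787)*(-51317) = ((-13/4 + 666) + 28787)*(-51317) = (2651/4 + 28787)*(-51317) = (117799/4)*(-51317) = -6045091283/4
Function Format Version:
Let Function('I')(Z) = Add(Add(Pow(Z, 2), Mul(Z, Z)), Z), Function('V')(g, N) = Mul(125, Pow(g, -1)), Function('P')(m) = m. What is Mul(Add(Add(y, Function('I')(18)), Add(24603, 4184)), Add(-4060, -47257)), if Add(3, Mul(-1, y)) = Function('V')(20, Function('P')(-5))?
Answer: Rational(-6045091283, 4) ≈ -1.5113e+9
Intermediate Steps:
y = Rational(-13, 4) (y = Add(3, Mul(-1, Mul(125, Pow(20, -1)))) = Add(3, Mul(-1, Mul(125, Rational(1, 20)))) = Add(3, Mul(-1, Rational(25, 4))) = Add(3, Rational(-25, 4)) = Rational(-13, 4) ≈ -3.2500)
Function('I')(Z) = Add(Z, Mul(2, Pow(Z, 2))) (Function('I')(Z) = Add(Add(Pow(Z, 2), Pow(Z, 2)), Z) = Add(Mul(2, Pow(Z, 2)), Z) = Add(Z, Mul(2, Pow(Z, 2))))
Mul(Add(Add(y, Function('I')(18)), Add(24603, 4184)), Add(-4060, -47257)) = Mul(Add(Add(Rational(-13, 4), Mul(18, Add(1, Mul(2, 18)))), Add(24603, 4184)), Add(-4060, -47257)) = Mul(Add(Add(Rational(-13, 4), Mul(18, Add(1, 36))), 28787), -51317) = Mul(Add(Add(Rational(-13, 4), Mul(18, 37)), 28787), -51317) = Mul(Add(Add(Rational(-13, 4), 666), 28787), -51317) = Mul(Add(Rational(2651, 4), 28787), -51317) = Mul(Rational(117799, 4), -51317) = Rational(-6045091283, 4)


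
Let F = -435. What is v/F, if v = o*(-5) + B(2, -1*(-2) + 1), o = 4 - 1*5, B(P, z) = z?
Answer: -8/435 ≈ -0.018391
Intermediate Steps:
o = -1 (o = 4 - 5 = -1)
v = 8 (v = -1*(-5) + (-1*(-2) + 1) = 5 + (2 + 1) = 5 + 3 = 8)
v/F = 8/(-435) = 8*(-1/435) = -8/435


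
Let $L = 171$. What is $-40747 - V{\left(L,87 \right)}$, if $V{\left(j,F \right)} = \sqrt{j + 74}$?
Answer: $-40747 - 7 \sqrt{5} \approx -40763.0$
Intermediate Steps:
$V{\left(j,F \right)} = \sqrt{74 + j}$
$-40747 - V{\left(L,87 \right)} = -40747 - \sqrt{74 + 171} = -40747 - \sqrt{245} = -40747 - 7 \sqrt{5}$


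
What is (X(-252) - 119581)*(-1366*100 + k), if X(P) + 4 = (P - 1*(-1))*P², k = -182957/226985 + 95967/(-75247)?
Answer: 37468350128405660102786/17079940295 ≈ 2.1937e+12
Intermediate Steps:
k = -35550034874/17079940295 (k = -182957*1/226985 + 95967*(-1/75247) = -182957/226985 - 95967/75247 = -35550034874/17079940295 ≈ -2.0814)
X(P) = -4 + P²*(1 + P) (X(P) = -4 + (P - 1*(-1))*P² = -4 + (P + 1)*P² = -4 + (1 + P)*P² = -4 + P²*(1 + P))
(X(-252) - 119581)*(-1366*100 + k) = ((-4 + (-252)² + (-252)³) - 119581)*(-1366*100 - 35550034874/17079940295) = ((-4 + 63504 - 16003008) - 119581)*(-136600 - 35550034874/17079940295) = (-15939508 - 119581)*(-2333155394331874/17079940295) = -16059089*(-2333155394331874/17079940295) = 37468350128405660102786/17079940295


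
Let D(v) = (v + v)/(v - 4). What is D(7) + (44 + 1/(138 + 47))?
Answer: 27013/555 ≈ 48.672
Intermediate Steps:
D(v) = 2*v/(-4 + v) (D(v) = (2*v)/(-4 + v) = 2*v/(-4 + v))
D(7) + (44 + 1/(138 + 47)) = 2*7/(-4 + 7) + (44 + 1/(138 + 47)) = 2*7/3 + (44 + 1/185) = 2*7*(⅓) + (44 + 1/185) = 14/3 + 8141/185 = 27013/555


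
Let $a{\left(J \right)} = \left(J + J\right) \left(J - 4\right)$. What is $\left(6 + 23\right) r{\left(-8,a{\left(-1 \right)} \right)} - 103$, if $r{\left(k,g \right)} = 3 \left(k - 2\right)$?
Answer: $-973$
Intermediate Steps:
$a{\left(J \right)} = 2 J \left(-4 + J\right)$
$r{\left(k,g \right)} = -6 + 3 k$ ($r{\left(k,g \right)} = 3 \left(-2 + k\right) = -6 + 3 k$)
$\left(6 + 23\right) r{\left(-8,a{\left(-1 \right)} \right)} - 103 = \left(6 + 23\right) \left(-6 + 3 \left(-8\right)\right) - 103 = 29 \left(-6 - 24\right) - 103 = 29 \left(-30\right) - 103 = -870 - 103 = -973$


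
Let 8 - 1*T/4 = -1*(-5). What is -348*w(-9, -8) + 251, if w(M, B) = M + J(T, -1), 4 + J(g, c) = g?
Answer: 599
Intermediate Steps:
T = 12 (T = 32 - (-4)*(-5) = 32 - 4*5 = 32 - 20 = 12)
J(g, c) = -4 + g
w(M, B) = 8 + M (w(M, B) = M + (-4 + 12) = M + 8 = 8 + M)
-348*w(-9, -8) + 251 = -348*(8 - 9) + 251 = -348*(-1) + 251 = 348 + 251 = 599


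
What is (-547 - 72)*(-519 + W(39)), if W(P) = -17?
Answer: 331784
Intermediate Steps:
(-547 - 72)*(-519 + W(39)) = (-547 - 72)*(-519 - 17) = -619*(-536) = 331784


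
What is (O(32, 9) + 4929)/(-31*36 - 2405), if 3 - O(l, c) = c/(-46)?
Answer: -226881/161966 ≈ -1.4008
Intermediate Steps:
O(l, c) = 3 + c/46 (O(l, c) = 3 - c/(-46) = 3 - c*(-1)/46 = 3 - (-1)*c/46 = 3 + c/46)
(O(32, 9) + 4929)/(-31*36 - 2405) = ((3 + (1/46)*9) + 4929)/(-31*36 - 2405) = ((3 + 9/46) + 4929)/(-1116 - 2405) = (147/46 + 4929)/(-3521) = (226881/46)*(-1/3521) = -226881/161966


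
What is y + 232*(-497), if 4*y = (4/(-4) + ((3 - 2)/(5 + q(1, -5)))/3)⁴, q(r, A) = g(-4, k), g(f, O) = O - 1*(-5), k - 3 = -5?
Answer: -153020119775/1327104 ≈ -1.1530e+5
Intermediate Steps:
k = -2 (k = 3 - 5 = -2)
g(f, O) = 5 + O (g(f, O) = O + 5 = 5 + O)
q(r, A) = 3 (q(r, A) = 5 - 2 = 3)
y = 279841/1327104 (y = (4/(-4) + ((3 - 2)/(5 + 3))/3)⁴/4 = (4*(-¼) + (1/8)*(⅓))⁴/4 = (-1 + (1*(⅛))*(⅓))⁴/4 = (-1 + (⅛)*(⅓))⁴/4 = (-1 + 1/24)⁴/4 = (-23/24)⁴/4 = (¼)*(279841/331776) = 279841/1327104 ≈ 0.21087)
y + 232*(-497) = 279841/1327104 + 232*(-497) = 279841/1327104 - 115304 = -153020119775/1327104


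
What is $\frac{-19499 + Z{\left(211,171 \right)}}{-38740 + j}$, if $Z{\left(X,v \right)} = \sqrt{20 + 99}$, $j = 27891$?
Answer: $\frac{19499}{10849} - \frac{\sqrt{119}}{10849} \approx 1.7963$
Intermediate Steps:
$Z{\left(X,v \right)} = \sqrt{119}$
$\frac{-19499 + Z{\left(211,171 \right)}}{-38740 + j} = \frac{-19499 + \sqrt{119}}{-38740 + 27891} = \frac{-19499 + \sqrt{119}}{-10849} = \left(-19499 + \sqrt{119}\right) \left(- \frac{1}{10849}\right) = \frac{19499}{10849} - \frac{\sqrt{119}}{10849}$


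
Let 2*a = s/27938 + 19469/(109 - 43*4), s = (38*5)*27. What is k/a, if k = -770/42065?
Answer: 135527238/1143330342829 ≈ 0.00011854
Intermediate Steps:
s = 5130 (s = 190*27 = 5130)
k = -154/8413 (k = -770*1/42065 = -154/8413 ≈ -0.018305)
a = -135900433/880047 (a = (5130/27938 + 19469/(109 - 43*4))/2 = (5130*(1/27938) + 19469/(109 - 172))/2 = (2565/13969 + 19469/(-63))/2 = (2565/13969 + 19469*(-1/63))/2 = (2565/13969 - 19469/63)/2 = (½)*(-271800866/880047) = -135900433/880047 ≈ -154.42)
k/a = -154/(8413*(-135900433/880047)) = -154/8413*(-880047/135900433) = 135527238/1143330342829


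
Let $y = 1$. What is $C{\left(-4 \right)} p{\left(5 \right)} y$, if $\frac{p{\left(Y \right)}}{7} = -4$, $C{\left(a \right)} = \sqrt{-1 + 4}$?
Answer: $- 28 \sqrt{3} \approx -48.497$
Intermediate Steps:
$C{\left(a \right)} = \sqrt{3}$
$p{\left(Y \right)} = -28$ ($p{\left(Y \right)} = 7 \left(-4\right) = -28$)
$C{\left(-4 \right)} p{\left(5 \right)} y = \sqrt{3} \left(-28\right) 1 = - 28 \sqrt{3} \cdot 1 = - 28 \sqrt{3}$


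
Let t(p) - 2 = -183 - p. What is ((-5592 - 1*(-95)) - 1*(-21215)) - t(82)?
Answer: 15981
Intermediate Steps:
t(p) = -181 - p (t(p) = 2 + (-183 - p) = -181 - p)
((-5592 - 1*(-95)) - 1*(-21215)) - t(82) = ((-5592 - 1*(-95)) - 1*(-21215)) - (-181 - 1*82) = ((-5592 + 95) + 21215) - (-181 - 82) = (-5497 + 21215) - 1*(-263) = 15718 + 263 = 15981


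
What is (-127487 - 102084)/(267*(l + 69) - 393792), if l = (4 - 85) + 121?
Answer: 229571/364689 ≈ 0.62950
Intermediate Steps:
l = 40 (l = -81 + 121 = 40)
(-127487 - 102084)/(267*(l + 69) - 393792) = (-127487 - 102084)/(267*(40 + 69) - 393792) = -229571/(267*109 - 393792) = -229571/(29103 - 393792) = -229571/(-364689) = -229571*(-1/364689) = 229571/364689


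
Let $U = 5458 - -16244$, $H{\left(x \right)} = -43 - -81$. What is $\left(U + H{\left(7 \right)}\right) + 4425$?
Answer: $26165$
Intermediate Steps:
$H{\left(x \right)} = 38$ ($H{\left(x \right)} = -43 + 81 = 38$)
$U = 21702$ ($U = 5458 + 16244 = 21702$)
$\left(U + H{\left(7 \right)}\right) + 4425 = \left(21702 + 38\right) + 4425 = 21740 + 4425 = 26165$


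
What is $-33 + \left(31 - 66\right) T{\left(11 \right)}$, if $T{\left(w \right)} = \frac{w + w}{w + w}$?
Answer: $-68$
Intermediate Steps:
$T{\left(w \right)} = 1$ ($T{\left(w \right)} = \frac{2 w}{2 w} = 2 w \frac{1}{2 w} = 1$)
$-33 + \left(31 - 66\right) T{\left(11 \right)} = -33 + \left(31 - 66\right) 1 = -33 - 35 = -68$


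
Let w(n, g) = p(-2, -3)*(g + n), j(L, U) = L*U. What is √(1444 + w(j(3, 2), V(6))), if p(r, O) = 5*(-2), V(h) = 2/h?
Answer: √12426/3 ≈ 37.157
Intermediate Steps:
p(r, O) = -10
w(n, g) = -10*g - 10*n (w(n, g) = -10*(g + n) = -10*g - 10*n)
√(1444 + w(j(3, 2), V(6))) = √(1444 + (-20/6 - 30*2)) = √(1444 + (-20/6 - 10*6)) = √(1444 + (-10*⅓ - 60)) = √(1444 + (-10/3 - 60)) = √(1444 - 190/3) = √(4142/3) = √12426/3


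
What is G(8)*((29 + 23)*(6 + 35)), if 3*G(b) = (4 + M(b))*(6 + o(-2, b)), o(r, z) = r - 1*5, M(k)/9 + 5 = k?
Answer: -66092/3 ≈ -22031.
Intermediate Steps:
M(k) = -45 + 9*k
o(r, z) = -5 + r (o(r, z) = r - 5 = -5 + r)
G(b) = 41/3 - 3*b (G(b) = ((4 + (-45 + 9*b))*(6 + (-5 - 2)))/3 = ((-41 + 9*b)*(6 - 7))/3 = ((-41 + 9*b)*(-1))/3 = (41 - 9*b)/3 = 41/3 - 3*b)
G(8)*((29 + 23)*(6 + 35)) = (41/3 - 3*8)*((29 + 23)*(6 + 35)) = (41/3 - 24)*(52*41) = -31/3*2132 = -66092/3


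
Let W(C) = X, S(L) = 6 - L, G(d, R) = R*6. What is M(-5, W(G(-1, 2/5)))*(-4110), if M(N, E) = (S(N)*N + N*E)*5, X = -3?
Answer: 822000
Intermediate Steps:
G(d, R) = 6*R
W(C) = -3
M(N, E) = 5*E*N + 5*N*(6 - N) (M(N, E) = ((6 - N)*N + N*E)*5 = (N*(6 - N) + E*N)*5 = (E*N + N*(6 - N))*5 = 5*E*N + 5*N*(6 - N))
M(-5, W(G(-1, 2/5)))*(-4110) = (5*(-5)*(6 - 3 - 1*(-5)))*(-4110) = (5*(-5)*(6 - 3 + 5))*(-4110) = (5*(-5)*8)*(-4110) = -200*(-4110) = 822000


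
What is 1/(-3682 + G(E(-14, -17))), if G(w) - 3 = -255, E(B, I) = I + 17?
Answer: -1/3934 ≈ -0.00025419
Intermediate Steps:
E(B, I) = 17 + I
G(w) = -252 (G(w) = 3 - 255 = -252)
1/(-3682 + G(E(-14, -17))) = 1/(-3682 - 252) = 1/(-3934) = -1/3934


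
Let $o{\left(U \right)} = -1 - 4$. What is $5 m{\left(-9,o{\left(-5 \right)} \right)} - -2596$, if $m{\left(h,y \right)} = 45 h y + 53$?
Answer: $12986$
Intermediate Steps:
$o{\left(U \right)} = -5$
$m{\left(h,y \right)} = 53 + 45 h y$ ($m{\left(h,y \right)} = 45 h y + 53 = 53 + 45 h y$)
$5 m{\left(-9,o{\left(-5 \right)} \right)} - -2596 = 5 \left(53 + 45 \left(-9\right) \left(-5\right)\right) - -2596 = 5 \left(53 + 2025\right) + 2596 = 5 \cdot 2078 + 2596 = 10390 + 2596 = 12986$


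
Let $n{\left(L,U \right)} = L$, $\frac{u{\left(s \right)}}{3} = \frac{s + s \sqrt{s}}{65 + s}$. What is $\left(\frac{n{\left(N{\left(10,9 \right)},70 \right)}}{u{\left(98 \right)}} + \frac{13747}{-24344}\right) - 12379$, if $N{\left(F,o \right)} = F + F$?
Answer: $- \frac{4297247746577}{347121096} + \frac{1630 \sqrt{2}}{2037} \approx -12379.0$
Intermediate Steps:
$u{\left(s \right)} = \frac{3 \left(s + s^{\frac{3}{2}}\right)}{65 + s}$ ($u{\left(s \right)} = 3 \frac{s + s \sqrt{s}}{65 + s} = 3 \frac{s + s^{\frac{3}{2}}}{65 + s} = \frac{3 \left(s + s^{\frac{3}{2}}\right)}{65 + s}$)
$N{\left(F,o \right)} = 2 F$
$\left(\frac{n{\left(N{\left(10,9 \right)},70 \right)}}{u{\left(98 \right)}} + \frac{13747}{-24344}\right) - 12379 = \left(\frac{2 \cdot 10}{3 \frac{1}{65 + 98} \left(98 + 98^{\frac{3}{2}}\right)} + \frac{13747}{-24344}\right) - 12379 = \left(\frac{20}{3 \cdot \frac{1}{163} \left(98 + 686 \sqrt{2}\right)} + 13747 \left(- \frac{1}{24344}\right)\right) - 12379 = \left(\frac{20}{3 \cdot \frac{1}{163} \left(98 + 686 \sqrt{2}\right)} - \frac{13747}{24344}\right) - 12379 = \left(\frac{20}{\frac{294}{163} + \frac{2058 \sqrt{2}}{163}} - \frac{13747}{24344}\right) - 12379 = \left(- \frac{13747}{24344} + \frac{20}{\frac{294}{163} + \frac{2058 \sqrt{2}}{163}}\right) - 12379 = - \frac{301368123}{24344} + \frac{20}{\frac{294}{163} + \frac{2058 \sqrt{2}}{163}}$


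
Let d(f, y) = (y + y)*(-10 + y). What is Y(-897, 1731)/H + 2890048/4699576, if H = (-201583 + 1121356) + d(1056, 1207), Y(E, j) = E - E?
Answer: 51608/83921 ≈ 0.61496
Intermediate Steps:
Y(E, j) = 0
d(f, y) = 2*y*(-10 + y) (d(f, y) = (2*y)*(-10 + y) = 2*y*(-10 + y))
H = 3809331 (H = (-201583 + 1121356) + 2*1207*(-10 + 1207) = 919773 + 2*1207*1197 = 919773 + 2889558 = 3809331)
Y(-897, 1731)/H + 2890048/4699576 = 0/3809331 + 2890048/4699576 = 0*(1/3809331) + 2890048*(1/4699576) = 0 + 51608/83921 = 51608/83921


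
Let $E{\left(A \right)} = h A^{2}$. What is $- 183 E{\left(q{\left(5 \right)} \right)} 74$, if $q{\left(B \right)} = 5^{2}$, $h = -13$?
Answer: $110028750$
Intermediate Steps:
$q{\left(B \right)} = 25$
$E{\left(A \right)} = - 13 A^{2}$
$- 183 E{\left(q{\left(5 \right)} \right)} 74 = - 183 \left(- 13 \cdot 25^{2}\right) 74 = - 183 \left(\left(-13\right) 625\right) 74 = \left(-183\right) \left(-8125\right) 74 = 1486875 \cdot 74 = 110028750$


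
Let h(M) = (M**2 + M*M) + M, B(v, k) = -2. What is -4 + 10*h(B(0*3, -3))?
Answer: 56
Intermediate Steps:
h(M) = M + 2*M**2 (h(M) = (M**2 + M**2) + M = 2*M**2 + M = M + 2*M**2)
-4 + 10*h(B(0*3, -3)) = -4 + 10*(-2*(1 + 2*(-2))) = -4 + 10*(-2*(1 - 4)) = -4 + 10*(-2*(-3)) = -4 + 10*6 = -4 + 60 = 56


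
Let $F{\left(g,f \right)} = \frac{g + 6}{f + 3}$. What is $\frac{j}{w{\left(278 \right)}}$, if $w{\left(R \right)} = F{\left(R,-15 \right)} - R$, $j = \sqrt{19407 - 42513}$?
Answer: $- \frac{3 i \sqrt{23106}}{905} \approx - 0.50389 i$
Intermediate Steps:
$F{\left(g,f \right)} = \frac{6 + g}{3 + f}$
$j = i \sqrt{23106}$ ($j = \sqrt{-23106} = i \sqrt{23106} \approx 152.01 i$)
$w{\left(R \right)} = - \frac{1}{2} - \frac{13 R}{12}$ ($w{\left(R \right)} = \frac{6 + R}{3 - 15} - R = \frac{6 + R}{-12} - R = - \frac{6 + R}{12} - R = \left(- \frac{1}{2} - \frac{R}{12}\right) - R = - \frac{1}{2} - \frac{13 R}{12}$)
$\frac{j}{w{\left(278 \right)}} = \frac{i \sqrt{23106}}{- \frac{1}{2} - \frac{1807}{6}} = \frac{i \sqrt{23106}}{- \frac{905}{3}} = i \sqrt{23106} \left(- \frac{3}{905}\right) = - \frac{3 i \sqrt{23106}}{905}$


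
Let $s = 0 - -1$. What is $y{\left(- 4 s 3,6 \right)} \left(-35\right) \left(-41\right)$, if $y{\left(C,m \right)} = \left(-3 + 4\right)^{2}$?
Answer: $1435$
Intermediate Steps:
$s = 1$ ($s = 0 + 1 = 1$)
$y{\left(C,m \right)} = 1$ ($y{\left(C,m \right)} = 1^{2} = 1$)
$y{\left(- 4 s 3,6 \right)} \left(-35\right) \left(-41\right) = 1 \left(-35\right) \left(-41\right) = \left(-35\right) \left(-41\right) = 1435$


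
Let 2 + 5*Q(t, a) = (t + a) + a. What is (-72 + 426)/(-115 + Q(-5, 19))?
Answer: -885/272 ≈ -3.2537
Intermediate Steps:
Q(t, a) = -⅖ + t/5 + 2*a/5 (Q(t, a) = -⅖ + ((t + a) + a)/5 = -⅖ + ((a + t) + a)/5 = -⅖ + (t + 2*a)/5 = -⅖ + (t/5 + 2*a/5) = -⅖ + t/5 + 2*a/5)
(-72 + 426)/(-115 + Q(-5, 19)) = (-72 + 426)/(-115 + (-⅖ + (⅕)*(-5) + (⅖)*19)) = 354/(-115 + (-⅖ - 1 + 38/5)) = 354/(-115 + 31/5) = 354/(-544/5) = 354*(-5/544) = -885/272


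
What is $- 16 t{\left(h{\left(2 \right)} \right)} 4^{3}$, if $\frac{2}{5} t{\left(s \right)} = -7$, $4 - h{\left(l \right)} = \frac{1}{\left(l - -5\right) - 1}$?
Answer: $17920$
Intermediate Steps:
$h{\left(l \right)} = 4 - \frac{1}{4 + l}$ ($h{\left(l \right)} = 4 - \frac{1}{\left(l - -5\right) - 1} = 4 - \frac{1}{\left(l + 5\right) - 1} = 4 - \frac{1}{\left(5 + l\right) - 1} = 4 - \frac{1}{4 + l}$)
$t{\left(s \right)} = - \frac{35}{2}$ ($t{\left(s \right)} = \frac{5}{2} \left(-7\right) = - \frac{35}{2}$)
$- 16 t{\left(h{\left(2 \right)} \right)} 4^{3} = \left(-16\right) \left(- \frac{35}{2}\right) 4^{3} = 280 \cdot 64 = 17920$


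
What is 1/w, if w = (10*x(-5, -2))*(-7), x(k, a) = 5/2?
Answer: -1/175 ≈ -0.0057143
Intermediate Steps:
x(k, a) = 5/2 (x(k, a) = 5*(½) = 5/2)
w = -175 (w = (10*(5/2))*(-7) = 25*(-7) = -175)
1/w = 1/(-175) = -1/175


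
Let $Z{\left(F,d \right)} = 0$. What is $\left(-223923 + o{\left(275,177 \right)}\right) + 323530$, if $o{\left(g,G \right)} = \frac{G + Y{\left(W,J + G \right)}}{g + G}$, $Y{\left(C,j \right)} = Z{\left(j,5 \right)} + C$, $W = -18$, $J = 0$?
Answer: $\frac{45022523}{452} \approx 99607.0$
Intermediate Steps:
$Y{\left(C,j \right)} = C$ ($Y{\left(C,j \right)} = 0 + C = C$)
$o{\left(g,G \right)} = \frac{-18 + G}{G + g}$ ($o{\left(g,G \right)} = \frac{G - 18}{g + G} = \frac{-18 + G}{G + g}$)
$\left(-223923 + o{\left(275,177 \right)}\right) + 323530 = \left(-223923 + \frac{-18 + 177}{177 + 275}\right) + 323530 = \left(-223923 + \frac{1}{452} \cdot 159\right) + 323530 = \left(-223923 + \frac{159}{452}\right) + 323530 = - \frac{101213037}{452} + 323530 = \frac{45022523}{452}$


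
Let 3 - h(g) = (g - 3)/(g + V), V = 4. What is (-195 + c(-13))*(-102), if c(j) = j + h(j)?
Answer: 63274/3 ≈ 21091.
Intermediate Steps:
h(g) = 3 - (-3 + g)/(4 + g) (h(g) = 3 - (g - 3)/(g + 4) = 3 - (-3 + g)/(4 + g))
c(j) = j + (15 + 2*j)/(4 + j)
(-195 + c(-13))*(-102) = (-195 + (15 + (-13)² + 6*(-13))/(4 - 13))*(-102) = (-195 + (15 + 169 - 78)/(-9))*(-102) = (-195 - ⅑*106)*(-102) = (-195 - 106/9)*(-102) = -1861/9*(-102) = 63274/3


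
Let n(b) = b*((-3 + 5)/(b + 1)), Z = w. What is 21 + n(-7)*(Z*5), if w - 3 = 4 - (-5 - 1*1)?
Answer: 518/3 ≈ 172.67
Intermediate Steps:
w = 13 (w = 3 + (4 - (-5 - 1*1)) = 3 + (4 - (-5 - 1)) = 3 + (4 - 1*(-6)) = 3 + (4 + 6) = 3 + 10 = 13)
Z = 13
n(b) = 2*b/(1 + b) (n(b) = b*(2/(1 + b)) = 2*b/(1 + b))
21 + n(-7)*(Z*5) = 21 + (2*(-7)/(1 - 7))*(13*5) = 21 + (2*(-7)/(-6))*65 = 21 + (2*(-7)*(-⅙))*65 = 21 + (7/3)*65 = 21 + 455/3 = 518/3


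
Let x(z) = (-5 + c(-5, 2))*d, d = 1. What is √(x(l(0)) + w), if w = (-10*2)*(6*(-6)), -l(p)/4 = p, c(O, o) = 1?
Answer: 2*√179 ≈ 26.758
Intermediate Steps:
l(p) = -4*p
w = 720 (w = -20*(-36) = 720)
x(z) = -4 (x(z) = (-5 + 1)*1 = -4*1 = -4)
√(x(l(0)) + w) = √(-4 + 720) = √716 = 2*√179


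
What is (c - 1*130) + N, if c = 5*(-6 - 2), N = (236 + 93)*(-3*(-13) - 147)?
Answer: -35702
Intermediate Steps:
N = -35532 (N = 329*(39 - 147) = 329*(-108) = -35532)
c = -40 (c = 5*(-8) = -40)
(c - 1*130) + N = (-40 - 1*130) - 35532 = (-40 - 130) - 35532 = -170 - 35532 = -35702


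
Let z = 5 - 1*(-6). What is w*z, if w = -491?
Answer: -5401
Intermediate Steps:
z = 11 (z = 5 + 6 = 11)
w*z = -491*11 = -5401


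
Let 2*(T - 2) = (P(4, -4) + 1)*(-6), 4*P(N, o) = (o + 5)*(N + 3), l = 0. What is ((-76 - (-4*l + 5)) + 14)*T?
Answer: 1675/4 ≈ 418.75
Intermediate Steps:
P(N, o) = (3 + N)*(5 + o)/4 (P(N, o) = ((o + 5)*(N + 3))/4 = ((5 + o)*(3 + N))/4 = ((3 + N)*(5 + o))/4 = (3 + N)*(5 + o)/4)
T = -25/4 (T = 2 + (((15/4 + (¾)*(-4) + (5/4)*4 + (¼)*4*(-4)) + 1)*(-6))/2 = 2 + (((15/4 - 3 + 5 - 4) + 1)*(-6))/2 = 2 + ((7/4 + 1)*(-6))/2 = 2 + ((11/4)*(-6))/2 = 2 + (½)*(-33/2) = 2 - 33/4 = -25/4 ≈ -6.2500)
((-76 - (-4*l + 5)) + 14)*T = ((-76 - (-4*0 + 5)) + 14)*(-25/4) = ((-76 - (0 + 5)) + 14)*(-25/4) = ((-76 - 1*5) + 14)*(-25/4) = ((-76 - 5) + 14)*(-25/4) = (-81 + 14)*(-25/4) = -67*(-25/4) = 1675/4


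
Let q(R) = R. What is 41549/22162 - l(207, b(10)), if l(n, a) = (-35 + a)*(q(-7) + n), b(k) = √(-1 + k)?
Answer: 141878349/22162 ≈ 6401.9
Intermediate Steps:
l(n, a) = (-35 + a)*(-7 + n)
41549/22162 - l(207, b(10)) = 41549/22162 - (245 - 35*207 - 7*√(-1 + 10) + √(-1 + 10)*207) = 41549*(1/22162) - (245 - 7245 - 7*√9 + √9*207) = 41549/22162 - (245 - 7245 - 7*3 + 3*207) = 41549/22162 - (245 - 7245 - 21 + 621) = 41549/22162 - 1*(-6400) = 41549/22162 + 6400 = 141878349/22162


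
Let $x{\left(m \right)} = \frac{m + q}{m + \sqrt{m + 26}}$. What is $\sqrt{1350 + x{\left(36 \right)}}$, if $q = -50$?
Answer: $\frac{\sqrt{48586 + 1350 \sqrt{62}}}{\sqrt{36 + \sqrt{62}}} \approx 36.738$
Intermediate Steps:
$x{\left(m \right)} = \frac{-50 + m}{m + \sqrt{26 + m}}$ ($x{\left(m \right)} = \frac{m - 50}{m + \sqrt{m + 26}} = \frac{-50 + m}{m + \sqrt{26 + m}}$)
$\sqrt{1350 + x{\left(36 \right)}} = \sqrt{1350 + \frac{-50 + 36}{36 + \sqrt{26 + 36}}} = \sqrt{1350 + \frac{1}{36 + \sqrt{62}} \left(-14\right)} = \sqrt{1350 - \frac{14}{36 + \sqrt{62}}}$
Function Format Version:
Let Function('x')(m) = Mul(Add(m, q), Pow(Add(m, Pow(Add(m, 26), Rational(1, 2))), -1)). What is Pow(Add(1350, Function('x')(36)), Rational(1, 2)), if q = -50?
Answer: Mul(Pow(Add(36, Pow(62, Rational(1, 2))), Rational(-1, 2)), Pow(Add(48586, Mul(1350, Pow(62, Rational(1, 2)))), Rational(1, 2))) ≈ 36.738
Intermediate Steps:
Function('x')(m) = Mul(Pow(Add(m, Pow(Add(26, m), Rational(1, 2))), -1), Add(-50, m)) (Function('x')(m) = Mul(Add(m, -50), Pow(Add(m, Pow(Add(m, 26), Rational(1, 2))), -1)) = Mul(Add(-50, m), Pow(Add(m, Pow(Add(26, m), Rational(1, 2))), -1)) = Mul(Pow(Add(m, Pow(Add(26, m), Rational(1, 2))), -1), Add(-50, m)))
Pow(Add(1350, Function('x')(36)), Rational(1, 2)) = Pow(Add(1350, Mul(Pow(Add(36, Pow(Add(26, 36), Rational(1, 2))), -1), Add(-50, 36))), Rational(1, 2)) = Pow(Add(1350, Mul(Pow(Add(36, Pow(62, Rational(1, 2))), -1), -14)), Rational(1, 2)) = Pow(Add(1350, Mul(-14, Pow(Add(36, Pow(62, Rational(1, 2))), -1))), Rational(1, 2))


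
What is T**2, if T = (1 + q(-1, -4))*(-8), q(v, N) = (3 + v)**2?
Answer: 1600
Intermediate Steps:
T = -40 (T = (1 + (3 - 1)**2)*(-8) = (1 + 2**2)*(-8) = (1 + 4)*(-8) = 5*(-8) = -40)
T**2 = (-40)**2 = 1600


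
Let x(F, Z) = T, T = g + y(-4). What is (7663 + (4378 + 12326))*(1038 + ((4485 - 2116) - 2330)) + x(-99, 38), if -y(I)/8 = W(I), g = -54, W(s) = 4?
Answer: 26243173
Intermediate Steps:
y(I) = -32 (y(I) = -8*4 = -32)
T = -86 (T = -54 - 32 = -86)
x(F, Z) = -86
(7663 + (4378 + 12326))*(1038 + ((4485 - 2116) - 2330)) + x(-99, 38) = (7663 + (4378 + 12326))*(1038 + ((4485 - 2116) - 2330)) - 86 = (7663 + 16704)*(1038 + (2369 - 2330)) - 86 = 24367*(1038 + 39) - 86 = 24367*1077 - 86 = 26243259 - 86 = 26243173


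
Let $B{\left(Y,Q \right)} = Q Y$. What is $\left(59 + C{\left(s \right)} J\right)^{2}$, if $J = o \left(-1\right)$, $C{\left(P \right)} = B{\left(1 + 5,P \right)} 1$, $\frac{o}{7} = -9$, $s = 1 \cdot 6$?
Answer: $5414929$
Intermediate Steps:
$s = 6$
$o = -63$ ($o = 7 \left(-9\right) = -63$)
$C{\left(P \right)} = 6 P$ ($C{\left(P \right)} = P \left(1 + 5\right) 1 = P 6 \cdot 1 = 6 P 1 = 6 P$)
$J = 63$ ($J = \left(-63\right) \left(-1\right) = 63$)
$\left(59 + C{\left(s \right)} J\right)^{2} = \left(59 + 6 \cdot 6 \cdot 63\right)^{2} = \left(59 + 36 \cdot 63\right)^{2} = \left(59 + 2268\right)^{2} = 2327^{2} = 5414929$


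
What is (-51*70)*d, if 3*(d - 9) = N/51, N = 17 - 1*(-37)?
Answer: -33390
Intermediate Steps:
N = 54 (N = 17 + 37 = 54)
d = 159/17 (d = 9 + (54/51)/3 = 9 + (54*(1/51))/3 = 9 + (1/3)*(18/17) = 9 + 6/17 = 159/17 ≈ 9.3529)
(-51*70)*d = -51*70*(159/17) = -3570*159/17 = -33390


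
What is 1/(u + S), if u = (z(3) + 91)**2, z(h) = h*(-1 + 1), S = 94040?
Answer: 1/102321 ≈ 9.7732e-6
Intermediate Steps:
z(h) = 0 (z(h) = h*0 = 0)
u = 8281 (u = (0 + 91)**2 = 91**2 = 8281)
1/(u + S) = 1/(8281 + 94040) = 1/102321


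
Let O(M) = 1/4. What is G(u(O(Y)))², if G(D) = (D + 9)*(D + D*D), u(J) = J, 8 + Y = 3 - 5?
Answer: 34225/4096 ≈ 8.3557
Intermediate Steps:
Y = -10 (Y = -8 + (3 - 5) = -8 - 2 = -10)
O(M) = ¼
G(D) = (9 + D)*(D + D²)
G(u(O(Y)))² = ((9 + (¼)² + 10*(¼))/4)² = ((9 + 1/16 + 5/2)/4)² = ((¼)*(185/16))² = (185/64)² = 34225/4096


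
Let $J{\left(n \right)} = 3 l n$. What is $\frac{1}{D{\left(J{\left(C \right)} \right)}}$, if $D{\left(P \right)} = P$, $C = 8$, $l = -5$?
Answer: $- \frac{1}{120} \approx -0.0083333$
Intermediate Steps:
$J{\left(n \right)} = - 15 n$ ($J{\left(n \right)} = 3 \left(-5\right) n = - 15 n$)
$\frac{1}{D{\left(J{\left(C \right)} \right)}} = \frac{1}{\left(-15\right) 8} = \frac{1}{-120} = - \frac{1}{120}$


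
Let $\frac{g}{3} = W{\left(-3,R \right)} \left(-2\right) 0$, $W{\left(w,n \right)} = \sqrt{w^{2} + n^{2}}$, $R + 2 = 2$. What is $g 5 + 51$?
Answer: $51$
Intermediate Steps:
$R = 0$ ($R = -2 + 2 = 0$)
$W{\left(w,n \right)} = \sqrt{n^{2} + w^{2}}$
$g = 0$ ($g = 3 \sqrt{0^{2} + \left(-3\right)^{2}} \left(-2\right) 0 = 3 \sqrt{0 + 9} \left(-2\right) 0 = 3 \sqrt{9} \left(-2\right) 0 = 3 \cdot 3 \left(-2\right) 0 = 3 \left(\left(-6\right) 0\right) = 3 \cdot 0 = 0$)
$g 5 + 51 = 0 \cdot 5 + 51 = 0 + 51 = 51$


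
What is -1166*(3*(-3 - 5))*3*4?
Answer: 335808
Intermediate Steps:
-1166*(3*(-3 - 5))*3*4 = -1166*(3*(-8))*3*4 = -1166*(-24*3)*4 = -(-83952)*4 = -1166*(-288) = 335808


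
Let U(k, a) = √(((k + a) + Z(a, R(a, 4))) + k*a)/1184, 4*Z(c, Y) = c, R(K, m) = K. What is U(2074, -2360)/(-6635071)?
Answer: -I*√1223879/3927962032 ≈ -2.8165e-7*I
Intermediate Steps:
Z(c, Y) = c/4
U(k, a) = √(k + 5*a/4 + a*k)/1184 (U(k, a) = √(((k + a) + a/4) + k*a)/1184 = √(((a + k) + a/4) + a*k)*(1/1184) = √((k + 5*a/4) + a*k)*(1/1184) = √(k + 5*a/4 + a*k)*(1/1184) = √(k + 5*a/4 + a*k)/1184)
U(2074, -2360)/(-6635071) = (√(4*2074 + 5*(-2360) + 4*(-2360)*2074)/2368)/(-6635071) = (√(8296 - 11800 - 19578560)/2368)*(-1/6635071) = (√(-19582064)/2368)*(-1/6635071) = ((4*I*√1223879)/2368)*(-1/6635071) = (I*√1223879/592)*(-1/6635071) = -I*√1223879/3927962032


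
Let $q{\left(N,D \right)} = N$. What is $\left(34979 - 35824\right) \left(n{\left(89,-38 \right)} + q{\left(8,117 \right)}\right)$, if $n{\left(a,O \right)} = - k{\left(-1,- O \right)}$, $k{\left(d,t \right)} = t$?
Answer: $25350$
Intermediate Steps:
$n{\left(a,O \right)} = O$ ($n{\left(a,O \right)} = - \left(-1\right) O = O$)
$\left(34979 - 35824\right) \left(n{\left(89,-38 \right)} + q{\left(8,117 \right)}\right) = \left(34979 - 35824\right) \left(-38 + 8\right) = \left(-845\right) \left(-30\right) = 25350$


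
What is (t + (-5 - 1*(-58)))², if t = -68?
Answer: 225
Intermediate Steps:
(t + (-5 - 1*(-58)))² = (-68 + (-5 - 1*(-58)))² = (-68 + (-5 + 58))² = (-68 + 53)² = (-15)² = 225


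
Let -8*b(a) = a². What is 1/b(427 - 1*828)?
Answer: -8/160801 ≈ -4.9751e-5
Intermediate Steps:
b(a) = -a²/8
1/b(427 - 1*828) = 1/(-(427 - 1*828)²/8) = 1/(-(427 - 828)²/8) = 1/(-⅛*(-401)²) = 1/(-⅛*160801) = 1/(-160801/8) = -8/160801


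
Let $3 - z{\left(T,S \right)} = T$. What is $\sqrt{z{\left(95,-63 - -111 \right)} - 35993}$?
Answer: $i \sqrt{36085} \approx 189.96 i$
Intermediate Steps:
$z{\left(T,S \right)} = 3 - T$
$\sqrt{z{\left(95,-63 - -111 \right)} - 35993} = \sqrt{\left(3 - 95\right) - 35993} = \sqrt{-92 - 35993} = \sqrt{-36085} = i \sqrt{36085}$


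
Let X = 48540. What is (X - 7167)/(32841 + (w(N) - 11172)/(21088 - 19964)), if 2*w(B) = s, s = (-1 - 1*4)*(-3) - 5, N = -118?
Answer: 46503252/36902117 ≈ 1.2602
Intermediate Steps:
s = 10 (s = (-1 - 4)*(-3) - 5 = -5*(-3) - 5 = 15 - 5 = 10)
w(B) = 5 (w(B) = (1/2)*10 = 5)
(X - 7167)/(32841 + (w(N) - 11172)/(21088 - 19964)) = (48540 - 7167)/(32841 + (5 - 11172)/(21088 - 19964)) = 41373/(32841 - 11167/1124) = 41373/(36902117/1124) = 41373*(1124/36902117) = 46503252/36902117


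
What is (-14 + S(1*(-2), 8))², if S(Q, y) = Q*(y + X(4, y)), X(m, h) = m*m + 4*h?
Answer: 15876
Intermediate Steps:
X(m, h) = m² + 4*h
S(Q, y) = Q*(16 + 5*y) (S(Q, y) = Q*(y + (4² + 4*y)) = Q*(y + (16 + 4*y)) = Q*(16 + 5*y))
(-14 + S(1*(-2), 8))² = (-14 + (1*(-2))*(16 + 5*8))² = (-14 - 2*(16 + 40))² = (-14 - 2*56)² = (-14 - 112)² = (-126)² = 15876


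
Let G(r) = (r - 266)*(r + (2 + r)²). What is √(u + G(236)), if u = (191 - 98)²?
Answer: 33*I*√1559 ≈ 1303.0*I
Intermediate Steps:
u = 8649 (u = 93² = 8649)
G(r) = (-266 + r)*(r + (2 + r)²)
√(u + G(236)) = √(8649 + (-1064 + 236³ - 1326*236 - 261*236²)) = √(8649 + (-1064 + 13144256 - 312936 - 261*55696)) = √(8649 + (-1064 + 13144256 - 312936 - 14536656)) = √(8649 - 1706400) = √(-1697751) = 33*I*√1559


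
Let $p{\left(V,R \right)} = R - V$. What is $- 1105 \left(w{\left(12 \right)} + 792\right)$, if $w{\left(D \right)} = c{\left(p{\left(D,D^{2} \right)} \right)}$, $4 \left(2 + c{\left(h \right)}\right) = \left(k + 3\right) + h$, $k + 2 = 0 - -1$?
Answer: $- \frac{1819935}{2} \approx -9.0997 \cdot 10^{5}$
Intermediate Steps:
$k = -1$ ($k = -2 + \left(0 - -1\right) = -2 + \left(0 + 1\right) = -2 + 1 = -1$)
$c{\left(h \right)} = - \frac{3}{2} + \frac{h}{4}$ ($c{\left(h \right)} = -2 + \frac{\left(-1 + 3\right) + h}{4} = -2 + \frac{2 + h}{4} = -2 + \left(\frac{1}{2} + \frac{h}{4}\right) = - \frac{3}{2} + \frac{h}{4}$)
$w{\left(D \right)} = - \frac{3}{2} - \frac{D}{4} + \frac{D^{2}}{4}$ ($w{\left(D \right)} = - \frac{3}{2} + \frac{D^{2} - D}{4} = - \frac{3}{2} + \left(- \frac{D}{4} + \frac{D^{2}}{4}\right) = - \frac{3}{2} - \frac{D}{4} + \frac{D^{2}}{4}$)
$- 1105 \left(w{\left(12 \right)} + 792\right) = - 1105 \left(\left(- \frac{3}{2} - 3 + \frac{12^{2}}{4}\right) + 792\right) = - 1105 \left(\left(- \frac{3}{2} - 3 + \frac{1}{4} \cdot 144\right) + 792\right) = - 1105 \left(\left(- \frac{3}{2} - 3 + 36\right) + 792\right) = - 1105 \left(\frac{63}{2} + 792\right) = \left(-1105\right) \frac{1647}{2} = - \frac{1819935}{2}$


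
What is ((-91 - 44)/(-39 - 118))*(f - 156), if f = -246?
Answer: -54270/157 ≈ -345.67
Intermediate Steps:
((-91 - 44)/(-39 - 118))*(f - 156) = ((-91 - 44)/(-39 - 118))*(-246 - 156) = -135/(-157)*(-402) = -135*(-1/157)*(-402) = (135/157)*(-402) = -54270/157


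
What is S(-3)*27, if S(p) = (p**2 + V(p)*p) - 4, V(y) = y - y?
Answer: 135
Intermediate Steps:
V(y) = 0
S(p) = -4 + p**2 (S(p) = (p**2 + 0*p) - 4 = (p**2 + 0) - 4 = p**2 - 4 = -4 + p**2)
S(-3)*27 = (-4 + (-3)**2)*27 = (-4 + 9)*27 = 5*27 = 135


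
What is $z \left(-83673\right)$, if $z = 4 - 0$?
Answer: $-334692$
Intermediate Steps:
$z = 4$ ($z = 4 + 0 = 4$)
$z \left(-83673\right) = 4 \left(-83673\right) = -334692$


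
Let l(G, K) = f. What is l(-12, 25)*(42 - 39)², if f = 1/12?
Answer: ¾ ≈ 0.75000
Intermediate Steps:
f = 1/12 ≈ 0.083333
l(G, K) = 1/12
l(-12, 25)*(42 - 39)² = (42 - 39)²/12 = (1/12)*3² = (1/12)*9 = ¾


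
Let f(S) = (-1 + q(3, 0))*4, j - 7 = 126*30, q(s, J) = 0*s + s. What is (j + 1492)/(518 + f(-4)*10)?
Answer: 5279/598 ≈ 8.8278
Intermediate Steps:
q(s, J) = s (q(s, J) = 0 + s = s)
j = 3787 (j = 7 + 126*30 = 7 + 3780 = 3787)
f(S) = 8 (f(S) = (-1 + 3)*4 = 2*4 = 8)
(j + 1492)/(518 + f(-4)*10) = (3787 + 1492)/(518 + 8*10) = 5279/(518 + 80) = 5279/598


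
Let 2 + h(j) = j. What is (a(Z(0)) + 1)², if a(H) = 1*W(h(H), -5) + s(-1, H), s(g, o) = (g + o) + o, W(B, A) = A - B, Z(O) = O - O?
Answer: 9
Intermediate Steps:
h(j) = -2 + j
Z(O) = 0
s(g, o) = g + 2*o
a(H) = -4 + H (a(H) = 1*(-5 - (-2 + H)) + (-1 + 2*H) = 1*(-5 + (2 - H)) + (-1 + 2*H) = 1*(-3 - H) + (-1 + 2*H) = (-3 - H) + (-1 + 2*H) = -4 + H)
(a(Z(0)) + 1)² = ((-4 + 0) + 1)² = (-4 + 1)² = (-3)² = 9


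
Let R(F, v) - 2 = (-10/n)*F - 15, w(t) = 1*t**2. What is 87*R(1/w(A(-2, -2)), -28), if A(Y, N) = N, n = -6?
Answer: -4379/4 ≈ -1094.8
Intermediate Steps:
w(t) = t**2
R(F, v) = -13 + 5*F/3 (R(F, v) = 2 + ((-10/(-6))*F - 15) = 2 + ((-10*(-1/6))*F - 15) = 2 + (5*F/3 - 15) = 2 + (-15 + 5*F/3) = -13 + 5*F/3)
87*R(1/w(A(-2, -2)), -28) = 87*(-13 + 5/(3*((-2)**2))) = 87*(-13 + (5/3)/4) = 87*(-13 + (5/3)*(1/4)) = 87*(-13 + 5/12) = 87*(-151/12) = -4379/4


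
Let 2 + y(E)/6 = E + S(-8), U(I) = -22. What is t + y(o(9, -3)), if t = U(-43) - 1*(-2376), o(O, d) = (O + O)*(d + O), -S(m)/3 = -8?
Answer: 3134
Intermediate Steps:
S(m) = 24 (S(m) = -3*(-8) = 24)
o(O, d) = 2*O*(O + d) (o(O, d) = (2*O)*(O + d) = 2*O*(O + d))
y(E) = 132 + 6*E (y(E) = -12 + 6*(E + 24) = -12 + 6*(24 + E) = -12 + (144 + 6*E) = 132 + 6*E)
t = 2354 (t = -22 - 1*(-2376) = -22 + 2376 = 2354)
t + y(o(9, -3)) = 2354 + (132 + 6*(2*9*(9 - 3))) = 2354 + (132 + 6*(2*9*6)) = 2354 + (132 + 6*108) = 2354 + (132 + 648) = 2354 + 780 = 3134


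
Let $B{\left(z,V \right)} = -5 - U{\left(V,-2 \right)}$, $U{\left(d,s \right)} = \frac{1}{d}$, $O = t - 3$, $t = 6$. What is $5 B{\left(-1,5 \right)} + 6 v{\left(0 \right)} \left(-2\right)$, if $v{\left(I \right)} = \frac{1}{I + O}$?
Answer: $-30$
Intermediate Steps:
$O = 3$ ($O = 6 - 3 = 3$)
$v{\left(I \right)} = \frac{1}{3 + I}$ ($v{\left(I \right)} = \frac{1}{I + 3} = \frac{1}{3 + I}$)
$B{\left(z,V \right)} = -5 - \frac{1}{V}$
$5 B{\left(-1,5 \right)} + 6 v{\left(0 \right)} \left(-2\right) = 5 \left(-5 - \frac{1}{5}\right) + \frac{6}{3 + 0} \left(-2\right) = 5 \left(-5 - \frac{1}{5}\right) + \frac{6}{3} \left(-2\right) = 5 \left(-5 - \frac{1}{5}\right) + 6 \cdot \frac{1}{3} \left(-2\right) = 5 \left(- \frac{26}{5}\right) + 2 \left(-2\right) = -26 - 4 = -30$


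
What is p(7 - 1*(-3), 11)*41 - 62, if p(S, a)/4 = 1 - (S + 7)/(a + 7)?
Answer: -476/9 ≈ -52.889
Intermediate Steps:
p(S, a) = 4 - 4*(7 + S)/(7 + a) (p(S, a) = 4*(1 - (S + 7)/(a + 7)) = 4*(1 - (7 + S)/(7 + a)) = 4 - 4*(7 + S)/(7 + a))
p(7 - 1*(-3), 11)*41 - 62 = (4*(11 - (7 - 1*(-3)))/(7 + 11))*41 - 62 = (4*(11 - (7 + 3))/18)*41 - 62 = (4*(1/18)*(11 - 1*10))*41 - 62 = (4*(1/18)*(11 - 10))*41 - 62 = (4*(1/18)*1)*41 - 62 = (2/9)*41 - 62 = 82/9 - 62 = -476/9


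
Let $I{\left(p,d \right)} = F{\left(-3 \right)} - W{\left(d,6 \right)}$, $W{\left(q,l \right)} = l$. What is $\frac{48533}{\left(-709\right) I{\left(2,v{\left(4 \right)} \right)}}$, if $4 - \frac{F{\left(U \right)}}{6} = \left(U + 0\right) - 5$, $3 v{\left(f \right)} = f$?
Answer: $- \frac{48533}{46794} \approx -1.0372$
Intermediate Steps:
$v{\left(f \right)} = \frac{f}{3}$
$F{\left(U \right)} = 54 - 6 U$ ($F{\left(U \right)} = 24 - 6 \left(\left(U + 0\right) - 5\right) = 24 - 6 \left(U - 5\right) = 24 - 6 \left(-5 + U\right) = 24 - \left(-30 + 6 U\right) = 54 - 6 U$)
$I{\left(p,d \right)} = 66$ ($I{\left(p,d \right)} = \left(54 - -18\right) - 6 = \left(54 + 18\right) - 6 = 72 - 6 = 66$)
$\frac{48533}{\left(-709\right) I{\left(2,v{\left(4 \right)} \right)}} = \frac{48533}{\left(-709\right) 66} = \frac{48533}{-46794} = 48533 \left(- \frac{1}{46794}\right) = - \frac{48533}{46794}$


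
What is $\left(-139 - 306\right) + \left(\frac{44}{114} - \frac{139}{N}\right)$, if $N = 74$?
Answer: $- \frac{1883305}{4218} \approx -446.49$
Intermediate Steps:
$\left(-139 - 306\right) + \left(\frac{44}{114} - \frac{139}{N}\right) = \left(-139 - 306\right) + \left(\frac{44}{114} - \frac{139}{74}\right) = -445 + \left(44 \cdot \frac{1}{114} - \frac{139}{74}\right) = -445 + \left(\frac{22}{57} - \frac{139}{74}\right) = -445 - \frac{6295}{4218} = - \frac{1883305}{4218}$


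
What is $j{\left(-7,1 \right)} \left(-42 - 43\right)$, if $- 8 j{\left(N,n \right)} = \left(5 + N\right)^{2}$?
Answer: $\frac{85}{2} \approx 42.5$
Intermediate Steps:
$j{\left(N,n \right)} = - \frac{\left(5 + N\right)^{2}}{8}$
$j{\left(-7,1 \right)} \left(-42 - 43\right) = - \frac{\left(5 - 7\right)^{2}}{8} \left(-42 - 43\right) = - \frac{\left(-2\right)^{2}}{8} \left(-85\right) = \left(- \frac{1}{8}\right) 4 \left(-85\right) = \left(- \frac{1}{2}\right) \left(-85\right) = \frac{85}{2}$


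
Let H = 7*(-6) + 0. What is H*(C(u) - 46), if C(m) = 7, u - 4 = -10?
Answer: 1638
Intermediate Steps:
u = -6 (u = 4 - 10 = -6)
H = -42 (H = -42 + 0 = -42)
H*(C(u) - 46) = -42*(7 - 46) = -42*(-39) = 1638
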